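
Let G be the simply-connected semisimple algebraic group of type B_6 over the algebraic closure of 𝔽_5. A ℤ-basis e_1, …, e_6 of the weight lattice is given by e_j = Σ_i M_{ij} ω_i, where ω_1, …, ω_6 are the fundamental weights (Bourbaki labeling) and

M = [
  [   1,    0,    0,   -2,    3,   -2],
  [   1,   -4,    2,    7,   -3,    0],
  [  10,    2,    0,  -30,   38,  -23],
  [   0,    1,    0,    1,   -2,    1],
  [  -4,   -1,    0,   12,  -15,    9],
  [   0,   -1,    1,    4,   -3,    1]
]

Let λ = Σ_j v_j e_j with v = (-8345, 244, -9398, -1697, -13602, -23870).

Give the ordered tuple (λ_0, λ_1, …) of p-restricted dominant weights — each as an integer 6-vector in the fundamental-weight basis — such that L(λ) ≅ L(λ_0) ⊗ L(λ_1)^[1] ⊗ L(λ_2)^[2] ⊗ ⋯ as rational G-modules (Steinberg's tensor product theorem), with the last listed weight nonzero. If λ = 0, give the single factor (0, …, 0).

((3, 0, 2, 1, 2, 1), (1, 2, 1, 1, 4, 1), (4, 2, 3, 0, 3, 0), (0, 1, 0, 0, 0, 4), (3, 1, 0, 3, 3, 0))

In the fundamental-weight basis, λ has coordinates c = M·v (v = (-8345, 244, -9398, -1697, -13602, -23870)):
  c_1 = 1*-8345 + 0*244 + 0*-9398 + -2*-1697 + 3*-13602 + -2*-23870 = 1983
  c_2 = 1*-8345 + -4*244 + 2*-9398 + 7*-1697 + -3*-13602 + 0*-23870 = 810
  c_3 = 10*-8345 + 2*244 + 0*-9398 + -30*-1697 + 38*-13602 + -23*-23870 = 82
  c_4 = 0*-8345 + 1*244 + 0*-9398 + 1*-1697 + -2*-13602 + 1*-23870 = 1881
  c_5 = -4*-8345 + -1*244 + 0*-9398 + 12*-1697 + -15*-13602 + 9*-23870 = 1972
  c_6 = 0*-8345 + -1*244 + 1*-9398 + 4*-1697 + -3*-13602 + 1*-23870 = 506
Expand coordinatewise in base 5:
  c_1 = 1983 = 3·5^0 + 1·5^1 + 4·5^2 + 0·5^3 + 3·5^4
  c_2 = 810 = 0·5^0 + 2·5^1 + 2·5^2 + 1·5^3 + 1·5^4
  c_3 = 82 = 2·5^0 + 1·5^1 + 3·5^2
  c_4 = 1881 = 1·5^0 + 1·5^1 + 0·5^2 + 0·5^3 + 3·5^4
  c_5 = 1972 = 2·5^0 + 4·5^1 + 3·5^2 + 0·5^3 + 3·5^4
  c_6 = 506 = 1·5^0 + 1·5^1 + 0·5^2 + 4·5^3
Factor λ_0 = (3, 0, 2, 1, 2, 1)
Factor λ_1 = (1, 2, 1, 1, 4, 1)
Factor λ_2 = (4, 2, 3, 0, 3, 0)
Factor λ_3 = (0, 1, 0, 0, 0, 4)
Factor λ_4 = (3, 1, 0, 3, 3, 0)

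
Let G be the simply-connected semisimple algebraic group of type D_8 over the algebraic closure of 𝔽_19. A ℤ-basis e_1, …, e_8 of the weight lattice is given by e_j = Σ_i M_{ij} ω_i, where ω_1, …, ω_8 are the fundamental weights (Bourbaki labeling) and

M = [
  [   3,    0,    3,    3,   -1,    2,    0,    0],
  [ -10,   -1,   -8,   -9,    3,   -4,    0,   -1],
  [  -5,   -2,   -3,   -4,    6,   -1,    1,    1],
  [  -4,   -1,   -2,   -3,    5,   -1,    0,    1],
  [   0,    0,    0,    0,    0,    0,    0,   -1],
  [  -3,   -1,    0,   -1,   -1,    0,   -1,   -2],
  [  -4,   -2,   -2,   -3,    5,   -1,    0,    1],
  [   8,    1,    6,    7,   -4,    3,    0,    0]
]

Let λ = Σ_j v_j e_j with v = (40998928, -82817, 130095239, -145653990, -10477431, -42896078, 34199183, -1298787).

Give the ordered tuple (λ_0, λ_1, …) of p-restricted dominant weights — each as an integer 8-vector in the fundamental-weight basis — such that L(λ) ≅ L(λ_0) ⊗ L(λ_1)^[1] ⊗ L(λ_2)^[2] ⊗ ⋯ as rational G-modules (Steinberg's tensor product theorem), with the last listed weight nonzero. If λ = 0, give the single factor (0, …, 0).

Change of basis e → ω: c = M·v where v = (40998928, -82817, 130095239, -145653990, -10477431, -42896078, 34199183, -1298787):
  c_1 = 3*40998928 + 0*-82817 + 3*130095239 + 3*-145653990 + -1*-10477431 + 2*-42896078 + 0*34199183 + 0*-1298787 = 1005806
  c_2 = -10*40998928 + -1*-82817 + -8*130095239 + -9*-145653990 + 3*-10477431 + -4*-42896078 + 0*34199183 + -1*-1298787 = 1668341
  c_3 = -5*40998928 + -2*-82817 + -3*130095239 + -4*-145653990 + 6*-10477431 + -1*-42896078 + 1*34199183 + 1*-1298787 = 433125
  c_4 = -4*40998928 + -1*-82817 + -2*130095239 + -3*-145653990 + 5*-10477431 + -1*-42896078 + 0*34199183 + 1*-1298787 = 2068733
  c_5 = 0*40998928 + 0*-82817 + 0*130095239 + 0*-145653990 + 0*-10477431 + 0*-42896078 + 0*34199183 + -1*-1298787 = 1298787
  c_6 = -3*40998928 + -1*-82817 + 0*130095239 + -1*-145653990 + -1*-10477431 + 0*-42896078 + -1*34199183 + -2*-1298787 = 1615845
  c_7 = -4*40998928 + -2*-82817 + -2*130095239 + -3*-145653990 + 5*-10477431 + -1*-42896078 + 0*34199183 + 1*-1298787 = 2151550
  c_8 = 8*40998928 + 1*-82817 + 6*130095239 + 7*-145653990 + -4*-10477431 + 3*-42896078 + 0*34199183 + 0*-1298787 = 2123601
Base-19 expansion of each c_i:
  c_1 = 1005806 = 3·19^0 + 3·19^1 + 12·19^2 + 13·19^3 + 7·19^4
  c_2 = 1668341 = 8·19^0 + 8·19^1 + 4·19^2 + 15·19^3 + 12·19^4
  c_3 = 433125 = 1·19^0 + 15·19^1 + 2·19^2 + 6·19^3 + 3·19^4
  c_4 = 2068733 = 13·19^0 + 10·19^1 + 11·19^2 + 16·19^3 + 15·19^4
  c_5 = 1298787 = 4·19^0 + 14·19^1 + 6·19^2 + 18·19^3 + 9·19^4
  c_6 = 1615845 = 9·19^0 + 0·19^1 + 11·19^2 + 7·19^3 + 12·19^4
  c_7 = 2151550 = 9·19^0 + 18·19^1 + 12·19^2 + 9·19^3 + 16·19^4
  c_8 = 2123601 = 9·19^0 + 10·19^1 + 11·19^2 + 5·19^3 + 16·19^4
λ_0 = (3, 8, 1, 13, 4, 9, 9, 9)
λ_1 = (3, 8, 15, 10, 14, 0, 18, 10)
λ_2 = (12, 4, 2, 11, 6, 11, 12, 11)
λ_3 = (13, 15, 6, 16, 18, 7, 9, 5)
λ_4 = (7, 12, 3, 15, 9, 12, 16, 16)

((3, 8, 1, 13, 4, 9, 9, 9), (3, 8, 15, 10, 14, 0, 18, 10), (12, 4, 2, 11, 6, 11, 12, 11), (13, 15, 6, 16, 18, 7, 9, 5), (7, 12, 3, 15, 9, 12, 16, 16))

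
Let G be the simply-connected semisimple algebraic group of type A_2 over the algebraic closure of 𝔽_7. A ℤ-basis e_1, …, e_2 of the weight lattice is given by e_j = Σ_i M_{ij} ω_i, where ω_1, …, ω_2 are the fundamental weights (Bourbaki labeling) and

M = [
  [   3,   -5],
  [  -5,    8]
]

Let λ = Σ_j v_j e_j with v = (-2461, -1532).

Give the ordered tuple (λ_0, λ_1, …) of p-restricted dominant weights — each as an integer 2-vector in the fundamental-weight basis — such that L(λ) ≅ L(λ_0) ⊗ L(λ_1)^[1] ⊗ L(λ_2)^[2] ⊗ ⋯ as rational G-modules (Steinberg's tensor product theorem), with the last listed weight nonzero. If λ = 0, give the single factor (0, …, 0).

Converting to the ω-basis (c_i = row i of M dotted with v = (-2461, -1532)):
  c_1 = (3)·(-2461) + (-5)·(-1532) = 277
  c_2 = (-5)·(-2461) + (8)·(-1532) = 49
p = 7; digits c_i = Σ_j d_{ij}·7^j, 0 ≤ d_{ij} < 7:
  c_1 = 277 = 4·7^0 + 4·7^1 + 5·7^2
  c_2 = 49 = 0·7^0 + 0·7^1 + 1·7^2
λ_0 = (4, 0)
λ_1 = (4, 0)
λ_2 = (5, 1)

((4, 0), (4, 0), (5, 1))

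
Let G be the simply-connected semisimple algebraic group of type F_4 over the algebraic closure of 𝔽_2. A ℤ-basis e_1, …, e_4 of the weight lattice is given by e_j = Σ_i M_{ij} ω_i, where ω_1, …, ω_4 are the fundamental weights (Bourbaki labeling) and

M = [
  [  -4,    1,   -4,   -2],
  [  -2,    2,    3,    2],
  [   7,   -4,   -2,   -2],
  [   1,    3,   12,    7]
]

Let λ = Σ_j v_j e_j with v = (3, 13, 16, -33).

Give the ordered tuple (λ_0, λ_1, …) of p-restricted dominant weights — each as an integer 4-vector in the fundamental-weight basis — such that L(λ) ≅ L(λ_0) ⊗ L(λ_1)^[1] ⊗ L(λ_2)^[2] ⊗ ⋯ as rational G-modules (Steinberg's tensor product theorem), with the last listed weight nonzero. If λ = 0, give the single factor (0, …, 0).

((1, 0, 1, 1), (1, 1, 1, 1))

ω-coordinates c = M·v, v = (3, 13, 16, -33):
  c_1 = -4*3 + 1*13 + -4*16 + -2*-33 = 3
  c_2 = -2*3 + 2*13 + 3*16 + 2*-33 = 2
  c_3 = 7*3 + -4*13 + -2*16 + -2*-33 = 3
  c_4 = 1*3 + 3*13 + 12*16 + 7*-33 = 3
Expand coordinatewise in base 2:
  c_1 = 3 = 1·2^0 + 1·2^1
  c_2 = 2 = 0·2^0 + 1·2^1
  c_3 = 3 = 1·2^0 + 1·2^1
  c_4 = 3 = 1·2^0 + 1·2^1
Factor λ_0 = (1, 0, 1, 1)
Factor λ_1 = (1, 1, 1, 1)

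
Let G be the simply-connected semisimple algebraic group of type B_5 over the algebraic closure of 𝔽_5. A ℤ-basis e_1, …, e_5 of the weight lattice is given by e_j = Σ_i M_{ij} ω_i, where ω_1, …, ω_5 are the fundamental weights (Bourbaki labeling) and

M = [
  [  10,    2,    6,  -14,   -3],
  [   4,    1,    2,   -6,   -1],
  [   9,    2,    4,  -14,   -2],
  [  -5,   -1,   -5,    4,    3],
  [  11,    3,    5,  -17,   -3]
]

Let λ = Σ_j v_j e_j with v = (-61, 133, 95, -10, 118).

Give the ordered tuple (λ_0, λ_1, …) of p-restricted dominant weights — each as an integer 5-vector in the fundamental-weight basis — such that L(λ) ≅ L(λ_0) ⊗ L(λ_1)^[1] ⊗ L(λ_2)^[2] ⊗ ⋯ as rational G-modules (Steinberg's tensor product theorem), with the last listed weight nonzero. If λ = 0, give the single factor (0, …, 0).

((2, 1, 1, 1, 4), (2, 4, 0, 2, 3))

In the fundamental-weight basis, λ has coordinates c = M·v (v = (-61, 133, 95, -10, 118)):
  c_1 = 10*-61 + 2*133 + 6*95 + -14*-10 + -3*118 = 12
  c_2 = 4*-61 + 1*133 + 2*95 + -6*-10 + -1*118 = 21
  c_3 = 9*-61 + 2*133 + 4*95 + -14*-10 + -2*118 = 1
  c_4 = -5*-61 + -1*133 + -5*95 + 4*-10 + 3*118 = 11
  c_5 = 11*-61 + 3*133 + 5*95 + -17*-10 + -3*118 = 19
Expand coordinatewise in base 5:
  c_1 = 12 = 2·5^0 + 2·5^1
  c_2 = 21 = 1·5^0 + 4·5^1
  c_3 = 1 = 1·5^0
  c_4 = 11 = 1·5^0 + 2·5^1
  c_5 = 19 = 4·5^0 + 3·5^1
Factor λ_0 = (2, 1, 1, 1, 4)
Factor λ_1 = (2, 4, 0, 2, 3)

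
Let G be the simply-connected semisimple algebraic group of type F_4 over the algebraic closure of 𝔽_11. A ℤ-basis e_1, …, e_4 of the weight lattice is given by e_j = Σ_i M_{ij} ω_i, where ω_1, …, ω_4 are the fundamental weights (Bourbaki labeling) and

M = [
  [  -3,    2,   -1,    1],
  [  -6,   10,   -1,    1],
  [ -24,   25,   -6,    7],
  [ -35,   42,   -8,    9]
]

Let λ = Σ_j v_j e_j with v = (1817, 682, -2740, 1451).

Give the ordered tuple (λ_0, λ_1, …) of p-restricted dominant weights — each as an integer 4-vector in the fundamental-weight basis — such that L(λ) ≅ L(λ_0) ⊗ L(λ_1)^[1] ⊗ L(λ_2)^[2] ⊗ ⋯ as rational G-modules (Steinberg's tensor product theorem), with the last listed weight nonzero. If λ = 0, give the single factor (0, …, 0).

((5, 10, 6, 6), (9, 9, 3, 2))

Change of basis e → ω: c = M·v where v = (1817, 682, -2740, 1451):
  c_1 = (-3)·(1817) + (2)·(682) + (-1)·(-2740) + (1)·(1451) = 104
  c_2 = (-6)·(1817) + (10)·(682) + (-1)·(-2740) + (1)·(1451) = 109
  c_3 = (-24)·(1817) + (25)·(682) + (-6)·(-2740) + (7)·(1451) = 39
  c_4 = (-35)·(1817) + (42)·(682) + (-8)·(-2740) + (9)·(1451) = 28
Expand coordinatewise in base 11:
  c_1 = 104 = 5·11^0 + 9·11^1
  c_2 = 109 = 10·11^0 + 9·11^1
  c_3 = 39 = 6·11^0 + 3·11^1
  c_4 = 28 = 6·11^0 + 2·11^1
Factor λ_0 = (5, 10, 6, 6)
Factor λ_1 = (9, 9, 3, 2)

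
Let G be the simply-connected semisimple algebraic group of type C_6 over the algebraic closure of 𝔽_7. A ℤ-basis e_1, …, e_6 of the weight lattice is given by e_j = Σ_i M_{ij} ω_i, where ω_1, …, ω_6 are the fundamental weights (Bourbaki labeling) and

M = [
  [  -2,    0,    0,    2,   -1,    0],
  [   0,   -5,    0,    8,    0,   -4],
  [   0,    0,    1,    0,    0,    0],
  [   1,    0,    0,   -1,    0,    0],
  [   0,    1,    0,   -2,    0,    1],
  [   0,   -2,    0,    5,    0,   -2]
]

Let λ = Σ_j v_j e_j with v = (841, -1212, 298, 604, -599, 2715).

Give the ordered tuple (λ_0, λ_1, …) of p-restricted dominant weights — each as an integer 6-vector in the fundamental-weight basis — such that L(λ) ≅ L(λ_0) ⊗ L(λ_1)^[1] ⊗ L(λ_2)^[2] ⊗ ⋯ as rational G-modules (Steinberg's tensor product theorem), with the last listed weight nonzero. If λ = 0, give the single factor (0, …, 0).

In the fundamental-weight basis, λ has coordinates c = M·v (v = (841, -1212, 298, 604, -599, 2715)):
  c_1 = (-2)·(841) + (0)·(-1212) + 0·298 + 2·604 + (-1)·(-599) + 0·2715 = 125
  c_2 = 0·841 + (-5)·(-1212) + 0·298 + 8·604 + (0)·(-599) + (-4)·(2715) = 32
  c_3 = 0·841 + (0)·(-1212) + 1·298 + 0·604 + (0)·(-599) + 0·2715 = 298
  c_4 = 1·841 + (0)·(-1212) + 0·298 + (-1)·(604) + (0)·(-599) + 0·2715 = 237
  c_5 = 0·841 + (1)·(-1212) + 0·298 + (-2)·(604) + (0)·(-599) + 1·2715 = 295
  c_6 = 0·841 + (-2)·(-1212) + 0·298 + 5·604 + (0)·(-599) + (-2)·(2715) = 14
Expand coordinatewise in base 7:
  c_1 = 125 = 6·7^0 + 3·7^1 + 2·7^2
  c_2 = 32 = 4·7^0 + 4·7^1
  c_3 = 298 = 4·7^0 + 0·7^1 + 6·7^2
  c_4 = 237 = 6·7^0 + 5·7^1 + 4·7^2
  c_5 = 295 = 1·7^0 + 0·7^1 + 6·7^2
  c_6 = 14 = 0·7^0 + 2·7^1
λ_0 = (6, 4, 4, 6, 1, 0)
λ_1 = (3, 4, 0, 5, 0, 2)
λ_2 = (2, 0, 6, 4, 6, 0)

((6, 4, 4, 6, 1, 0), (3, 4, 0, 5, 0, 2), (2, 0, 6, 4, 6, 0))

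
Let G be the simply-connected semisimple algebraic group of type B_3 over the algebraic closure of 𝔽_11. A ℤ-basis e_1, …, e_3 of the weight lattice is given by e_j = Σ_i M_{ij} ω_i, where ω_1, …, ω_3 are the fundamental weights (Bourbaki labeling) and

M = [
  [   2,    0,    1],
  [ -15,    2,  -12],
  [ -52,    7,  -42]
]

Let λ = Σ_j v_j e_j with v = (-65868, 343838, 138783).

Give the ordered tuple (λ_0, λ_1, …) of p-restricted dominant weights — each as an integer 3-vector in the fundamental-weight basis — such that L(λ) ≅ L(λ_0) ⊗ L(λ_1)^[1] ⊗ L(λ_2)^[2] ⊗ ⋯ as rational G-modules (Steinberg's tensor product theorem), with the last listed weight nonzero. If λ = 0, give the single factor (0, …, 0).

Change of basis e → ω: c = M·v where v = (-65868, 343838, 138783):
  c_1 = (2)·(-65868) + 0·343838 + 1·138783 = 7047
  c_2 = (-15)·(-65868) + 2·343838 + (-12)·(138783) = 10300
  c_3 = (-52)·(-65868) + 7·343838 + (-42)·(138783) = 3116
p = 11; digits c_i = Σ_j d_{ij}·11^j, 0 ≤ d_{ij} < 11:
  c_1 = 7047 = 7·11^0 + 2·11^1 + 3·11^2 + 5·11^3
  c_2 = 10300 = 4·11^0 + 1·11^1 + 8·11^2 + 7·11^3
  c_3 = 3116 = 3·11^0 + 8·11^1 + 3·11^2 + 2·11^3
λ_0 = (7, 4, 3)
λ_1 = (2, 1, 8)
λ_2 = (3, 8, 3)
λ_3 = (5, 7, 2)

((7, 4, 3), (2, 1, 8), (3, 8, 3), (5, 7, 2))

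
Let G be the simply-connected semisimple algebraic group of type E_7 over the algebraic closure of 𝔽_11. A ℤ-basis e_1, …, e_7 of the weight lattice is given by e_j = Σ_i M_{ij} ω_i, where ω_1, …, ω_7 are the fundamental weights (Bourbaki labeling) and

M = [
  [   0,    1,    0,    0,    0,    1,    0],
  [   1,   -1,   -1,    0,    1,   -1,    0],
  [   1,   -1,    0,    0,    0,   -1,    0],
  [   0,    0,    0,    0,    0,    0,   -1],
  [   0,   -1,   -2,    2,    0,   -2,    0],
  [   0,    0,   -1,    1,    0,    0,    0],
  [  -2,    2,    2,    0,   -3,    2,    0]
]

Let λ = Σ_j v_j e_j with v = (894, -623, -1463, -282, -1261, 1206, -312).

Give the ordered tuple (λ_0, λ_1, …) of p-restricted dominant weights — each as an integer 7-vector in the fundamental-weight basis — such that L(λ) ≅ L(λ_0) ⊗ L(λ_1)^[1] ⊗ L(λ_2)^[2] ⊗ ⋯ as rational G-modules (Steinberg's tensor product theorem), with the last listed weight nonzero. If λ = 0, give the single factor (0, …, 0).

((0, 7, 3, 4, 1, 4, 4), (9, 2, 6, 6, 8, 8, 10), (4, 4, 2, 2, 4, 9, 1))

Compute c_i = Σ_j M_{ij} v_j with v = (894, -623, -1463, -282, -1261, 1206, -312):
  c_1 = 0*894 + 1*-623 + 0*-1463 + 0*-282 + 0*-1261 + 1*1206 + 0*-312 = 583
  c_2 = 1*894 + -1*-623 + -1*-1463 + 0*-282 + 1*-1261 + -1*1206 + 0*-312 = 513
  c_3 = 1*894 + -1*-623 + 0*-1463 + 0*-282 + 0*-1261 + -1*1206 + 0*-312 = 311
  c_4 = 0*894 + 0*-623 + 0*-1463 + 0*-282 + 0*-1261 + 0*1206 + -1*-312 = 312
  c_5 = 0*894 + -1*-623 + -2*-1463 + 2*-282 + 0*-1261 + -2*1206 + 0*-312 = 573
  c_6 = 0*894 + 0*-623 + -1*-1463 + 1*-282 + 0*-1261 + 0*1206 + 0*-312 = 1181
  c_7 = -2*894 + 2*-623 + 2*-1463 + 0*-282 + -3*-1261 + 2*1206 + 0*-312 = 235
Writing each c_i in base p = 11:
  c_1 = 583 = 0·11^0 + 9·11^1 + 4·11^2
  c_2 = 513 = 7·11^0 + 2·11^1 + 4·11^2
  c_3 = 311 = 3·11^0 + 6·11^1 + 2·11^2
  c_4 = 312 = 4·11^0 + 6·11^1 + 2·11^2
  c_5 = 573 = 1·11^0 + 8·11^1 + 4·11^2
  c_6 = 1181 = 4·11^0 + 8·11^1 + 9·11^2
  c_7 = 235 = 4·11^0 + 10·11^1 + 1·11^2
Factor λ_0 = (0, 7, 3, 4, 1, 4, 4)
Factor λ_1 = (9, 2, 6, 6, 8, 8, 10)
Factor λ_2 = (4, 4, 2, 2, 4, 9, 1)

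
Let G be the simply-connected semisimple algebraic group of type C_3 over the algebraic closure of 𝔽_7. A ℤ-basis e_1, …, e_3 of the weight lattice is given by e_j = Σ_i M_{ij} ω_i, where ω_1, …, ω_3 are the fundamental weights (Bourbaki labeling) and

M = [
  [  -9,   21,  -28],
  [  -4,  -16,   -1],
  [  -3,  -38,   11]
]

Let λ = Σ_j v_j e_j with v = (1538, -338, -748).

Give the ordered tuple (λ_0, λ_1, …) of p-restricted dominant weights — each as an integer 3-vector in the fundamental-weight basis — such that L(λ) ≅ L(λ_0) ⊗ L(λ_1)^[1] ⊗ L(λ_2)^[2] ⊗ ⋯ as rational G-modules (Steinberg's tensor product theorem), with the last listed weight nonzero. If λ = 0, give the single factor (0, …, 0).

Compute c_i = Σ_j M_{ij} v_j with v = (1538, -338, -748):
  c_1 = (-9)·(1538) + (21)·(-338) + (-28)·(-748) = 4
  c_2 = (-4)·(1538) + (-16)·(-338) + (-1)·(-748) = 4
  c_3 = (-3)·(1538) + (-38)·(-338) + (11)·(-748) = 2
Writing each c_i in base p = 7:
  c_1 = 4 = 4·7^0
  c_2 = 4 = 4·7^0
  c_3 = 2 = 2·7^0
λ_0 = (4, 4, 2)

((4, 4, 2),)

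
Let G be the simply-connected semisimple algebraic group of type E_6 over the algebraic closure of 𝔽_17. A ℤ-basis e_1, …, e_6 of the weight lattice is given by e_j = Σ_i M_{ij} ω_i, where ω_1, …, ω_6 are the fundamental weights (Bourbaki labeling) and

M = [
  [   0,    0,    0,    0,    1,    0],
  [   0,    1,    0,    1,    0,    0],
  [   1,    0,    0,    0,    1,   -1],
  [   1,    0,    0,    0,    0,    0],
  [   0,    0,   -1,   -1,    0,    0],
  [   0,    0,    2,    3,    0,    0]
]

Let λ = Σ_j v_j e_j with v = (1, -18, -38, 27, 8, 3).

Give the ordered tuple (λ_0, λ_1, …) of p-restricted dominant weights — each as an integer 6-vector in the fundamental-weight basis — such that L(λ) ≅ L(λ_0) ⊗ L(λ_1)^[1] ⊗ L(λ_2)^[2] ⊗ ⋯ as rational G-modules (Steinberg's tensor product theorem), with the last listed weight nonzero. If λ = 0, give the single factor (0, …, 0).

Compute c_i = Σ_j M_{ij} v_j with v = (1, -18, -38, 27, 8, 3):
  c_1 = 0·1 + (0)·(-18) + (0)·(-38) + 0·27 + 1·8 + 0·3 = 8
  c_2 = 0·1 + (1)·(-18) + (0)·(-38) + 1·27 + 0·8 + 0·3 = 9
  c_3 = 1·1 + (0)·(-18) + (0)·(-38) + 0·27 + 1·8 + (-1)·(3) = 6
  c_4 = 1·1 + (0)·(-18) + (0)·(-38) + 0·27 + 0·8 + 0·3 = 1
  c_5 = 0·1 + (0)·(-18) + (-1)·(-38) + (-1)·(27) + 0·8 + 0·3 = 11
  c_6 = 0·1 + (0)·(-18) + (2)·(-38) + 3·27 + 0·8 + 0·3 = 5
Writing each c_i in base p = 17:
  c_1 = 8 = 8·17^0
  c_2 = 9 = 9·17^0
  c_3 = 6 = 6·17^0
  c_4 = 1 = 1·17^0
  c_5 = 11 = 11·17^0
  c_6 = 5 = 5·17^0
λ_0 = (8, 9, 6, 1, 11, 5)

((8, 9, 6, 1, 11, 5),)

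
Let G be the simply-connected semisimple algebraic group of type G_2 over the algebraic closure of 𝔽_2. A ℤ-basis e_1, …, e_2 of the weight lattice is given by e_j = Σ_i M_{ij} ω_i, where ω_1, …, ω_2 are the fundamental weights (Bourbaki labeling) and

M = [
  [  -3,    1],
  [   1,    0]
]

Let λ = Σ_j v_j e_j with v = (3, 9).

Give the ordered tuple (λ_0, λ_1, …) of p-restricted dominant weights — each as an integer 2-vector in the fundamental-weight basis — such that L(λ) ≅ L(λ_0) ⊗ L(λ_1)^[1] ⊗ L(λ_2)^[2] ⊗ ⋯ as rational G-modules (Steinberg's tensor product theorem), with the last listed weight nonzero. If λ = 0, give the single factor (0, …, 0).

((0, 1), (0, 1))

Change of basis e → ω: c = M·v where v = (3, 9):
  c_1 = (-3)·(3) + 1·9 = 0
  c_2 = 1·3 + 0·9 = 3
Writing each c_i in base p = 2:
  c_1 = 0
  c_2 = 3 = 1·2^0 + 1·2^1
λ_0 = (0, 1)
λ_1 = (0, 1)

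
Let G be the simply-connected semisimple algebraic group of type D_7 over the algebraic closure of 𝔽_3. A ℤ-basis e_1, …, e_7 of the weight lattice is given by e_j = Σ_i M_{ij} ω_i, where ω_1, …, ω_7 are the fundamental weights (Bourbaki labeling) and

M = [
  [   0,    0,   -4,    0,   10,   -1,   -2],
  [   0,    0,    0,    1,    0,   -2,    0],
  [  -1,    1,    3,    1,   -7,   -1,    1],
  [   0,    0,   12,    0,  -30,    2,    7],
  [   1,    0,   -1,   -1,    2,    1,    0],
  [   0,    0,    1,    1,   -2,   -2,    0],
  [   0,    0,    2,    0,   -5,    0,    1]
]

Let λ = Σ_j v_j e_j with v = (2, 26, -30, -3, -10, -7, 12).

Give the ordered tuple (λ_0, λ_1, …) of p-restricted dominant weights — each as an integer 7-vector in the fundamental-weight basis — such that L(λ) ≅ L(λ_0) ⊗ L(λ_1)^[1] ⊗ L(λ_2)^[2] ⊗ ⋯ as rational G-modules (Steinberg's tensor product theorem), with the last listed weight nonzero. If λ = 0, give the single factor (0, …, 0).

((0, 2, 2, 1, 2, 1, 2), (1, 0, 0, 0, 2, 0, 0), (0, 1, 2, 1, 0, 0, 0))

Change of basis e → ω: c = M·v where v = (2, 26, -30, -3, -10, -7, 12):
  c_1 = 0*2 + 0*26 + -4*-30 + 0*-3 + 10*-10 + -1*-7 + -2*12 = 3
  c_2 = 0*2 + 0*26 + 0*-30 + 1*-3 + 0*-10 + -2*-7 + 0*12 = 11
  c_3 = -1*2 + 1*26 + 3*-30 + 1*-3 + -7*-10 + -1*-7 + 1*12 = 20
  c_4 = 0*2 + 0*26 + 12*-30 + 0*-3 + -30*-10 + 2*-7 + 7*12 = 10
  c_5 = 1*2 + 0*26 + -1*-30 + -1*-3 + 2*-10 + 1*-7 + 0*12 = 8
  c_6 = 0*2 + 0*26 + 1*-30 + 1*-3 + -2*-10 + -2*-7 + 0*12 = 1
  c_7 = 0*2 + 0*26 + 2*-30 + 0*-3 + -5*-10 + 0*-7 + 1*12 = 2
p = 3; digits c_i = Σ_j d_{ij}·3^j, 0 ≤ d_{ij} < 3:
  c_1 = 3 = 0·3^0 + 1·3^1
  c_2 = 11 = 2·3^0 + 0·3^1 + 1·3^2
  c_3 = 20 = 2·3^0 + 0·3^1 + 2·3^2
  c_4 = 10 = 1·3^0 + 0·3^1 + 1·3^2
  c_5 = 8 = 2·3^0 + 2·3^1
  c_6 = 1 = 1·3^0
  c_7 = 2 = 2·3^0
Factor λ_0 = (0, 2, 2, 1, 2, 1, 2)
Factor λ_1 = (1, 0, 0, 0, 2, 0, 0)
Factor λ_2 = (0, 1, 2, 1, 0, 0, 0)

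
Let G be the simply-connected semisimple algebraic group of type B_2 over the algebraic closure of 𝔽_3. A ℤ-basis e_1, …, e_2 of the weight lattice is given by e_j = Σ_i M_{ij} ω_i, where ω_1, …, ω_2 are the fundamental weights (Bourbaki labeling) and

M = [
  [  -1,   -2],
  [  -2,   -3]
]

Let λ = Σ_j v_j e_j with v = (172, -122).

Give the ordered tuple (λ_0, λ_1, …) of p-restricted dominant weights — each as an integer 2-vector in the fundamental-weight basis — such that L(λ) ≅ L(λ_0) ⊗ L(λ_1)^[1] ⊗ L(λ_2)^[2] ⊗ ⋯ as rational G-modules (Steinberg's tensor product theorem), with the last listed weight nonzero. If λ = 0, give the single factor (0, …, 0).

((0, 1), (0, 1), (2, 2), (2, 0))

In the fundamental-weight basis, λ has coordinates c = M·v (v = (172, -122)):
  c_1 = (-1)·(172) + (-2)·(-122) = 72
  c_2 = (-2)·(172) + (-3)·(-122) = 22
Expand coordinatewise in base 3:
  c_1 = 72 = 0·3^0 + 0·3^1 + 2·3^2 + 2·3^3
  c_2 = 22 = 1·3^0 + 1·3^1 + 2·3^2
λ_0 = (0, 1)
λ_1 = (0, 1)
λ_2 = (2, 2)
λ_3 = (2, 0)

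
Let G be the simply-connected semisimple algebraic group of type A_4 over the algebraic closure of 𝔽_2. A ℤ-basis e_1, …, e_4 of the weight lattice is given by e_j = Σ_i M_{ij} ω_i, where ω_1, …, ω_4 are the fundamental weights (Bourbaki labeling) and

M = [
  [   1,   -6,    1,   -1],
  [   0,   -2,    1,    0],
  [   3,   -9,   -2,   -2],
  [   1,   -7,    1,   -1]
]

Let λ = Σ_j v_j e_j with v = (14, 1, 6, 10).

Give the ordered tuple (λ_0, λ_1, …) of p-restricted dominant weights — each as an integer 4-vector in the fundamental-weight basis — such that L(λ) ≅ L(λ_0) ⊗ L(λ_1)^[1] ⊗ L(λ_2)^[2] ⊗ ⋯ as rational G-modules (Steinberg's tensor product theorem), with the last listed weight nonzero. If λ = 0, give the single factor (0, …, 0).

ω-coordinates c = M·v, v = (14, 1, 6, 10):
  c_1 = 1·14 + (-6)·(1) + 1·6 + (-1)·(10) = 4
  c_2 = 0·14 + (-2)·(1) + 1·6 + 0·10 = 4
  c_3 = 3·14 + (-9)·(1) + (-2)·(6) + (-2)·(10) = 1
  c_4 = 1·14 + (-7)·(1) + 1·6 + (-1)·(10) = 3
Writing each c_i in base p = 2:
  c_1 = 4 = 0·2^0 + 0·2^1 + 1·2^2
  c_2 = 4 = 0·2^0 + 0·2^1 + 1·2^2
  c_3 = 1 = 1·2^0
  c_4 = 3 = 1·2^0 + 1·2^1
p-restricted factor λ_0 = (0, 0, 1, 1)
p-restricted factor λ_1 = (0, 0, 0, 1)
p-restricted factor λ_2 = (1, 1, 0, 0)

((0, 0, 1, 1), (0, 0, 0, 1), (1, 1, 0, 0))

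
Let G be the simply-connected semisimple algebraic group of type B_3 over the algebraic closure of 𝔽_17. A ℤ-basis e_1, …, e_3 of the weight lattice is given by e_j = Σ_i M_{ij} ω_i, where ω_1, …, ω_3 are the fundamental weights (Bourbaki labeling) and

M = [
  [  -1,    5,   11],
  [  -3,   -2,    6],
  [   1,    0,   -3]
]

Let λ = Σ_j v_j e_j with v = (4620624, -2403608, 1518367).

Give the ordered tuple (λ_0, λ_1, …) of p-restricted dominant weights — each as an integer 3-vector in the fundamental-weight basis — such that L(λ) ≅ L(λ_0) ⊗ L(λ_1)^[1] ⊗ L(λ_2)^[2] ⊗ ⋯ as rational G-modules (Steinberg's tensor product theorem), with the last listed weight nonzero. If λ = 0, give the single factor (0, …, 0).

((14, 7, 5), (4, 3, 12), (15, 5, 5), (12, 11, 13))

Change of basis e → ω: c = M·v where v = (4620624, -2403608, 1518367):
  c_1 = -1*4620624 + 5*-2403608 + 11*1518367 = 63373
  c_2 = -3*4620624 + -2*-2403608 + 6*1518367 = 55546
  c_3 = 1*4620624 + 0*-2403608 + -3*1518367 = 65523
p = 17; digits c_i = Σ_j d_{ij}·17^j, 0 ≤ d_{ij} < 17:
  c_1 = 63373 = 14·17^0 + 4·17^1 + 15·17^2 + 12·17^3
  c_2 = 55546 = 7·17^0 + 3·17^1 + 5·17^2 + 11·17^3
  c_3 = 65523 = 5·17^0 + 12·17^1 + 5·17^2 + 13·17^3
p-restricted factor λ_0 = (14, 7, 5)
p-restricted factor λ_1 = (4, 3, 12)
p-restricted factor λ_2 = (15, 5, 5)
p-restricted factor λ_3 = (12, 11, 13)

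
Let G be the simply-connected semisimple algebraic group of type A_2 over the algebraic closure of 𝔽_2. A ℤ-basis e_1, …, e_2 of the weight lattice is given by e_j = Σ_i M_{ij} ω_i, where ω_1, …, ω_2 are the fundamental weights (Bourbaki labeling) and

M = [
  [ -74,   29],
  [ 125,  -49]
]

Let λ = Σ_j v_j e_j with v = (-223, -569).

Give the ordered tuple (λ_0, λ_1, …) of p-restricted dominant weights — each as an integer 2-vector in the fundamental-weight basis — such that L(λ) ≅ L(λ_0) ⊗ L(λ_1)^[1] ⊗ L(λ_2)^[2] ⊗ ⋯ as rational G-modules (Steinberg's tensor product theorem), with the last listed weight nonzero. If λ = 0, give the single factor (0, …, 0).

Converting to the ω-basis (c_i = row i of M dotted with v = (-223, -569)):
  c_1 = -74*-223 + 29*-569 = 1
  c_2 = 125*-223 + -49*-569 = 6
Base-2 expansion of each c_i:
  c_1 = 1 = 1·2^0
  c_2 = 6 = 0·2^0 + 1·2^1 + 1·2^2
λ_0 = (1, 0)
λ_1 = (0, 1)
λ_2 = (0, 1)

((1, 0), (0, 1), (0, 1))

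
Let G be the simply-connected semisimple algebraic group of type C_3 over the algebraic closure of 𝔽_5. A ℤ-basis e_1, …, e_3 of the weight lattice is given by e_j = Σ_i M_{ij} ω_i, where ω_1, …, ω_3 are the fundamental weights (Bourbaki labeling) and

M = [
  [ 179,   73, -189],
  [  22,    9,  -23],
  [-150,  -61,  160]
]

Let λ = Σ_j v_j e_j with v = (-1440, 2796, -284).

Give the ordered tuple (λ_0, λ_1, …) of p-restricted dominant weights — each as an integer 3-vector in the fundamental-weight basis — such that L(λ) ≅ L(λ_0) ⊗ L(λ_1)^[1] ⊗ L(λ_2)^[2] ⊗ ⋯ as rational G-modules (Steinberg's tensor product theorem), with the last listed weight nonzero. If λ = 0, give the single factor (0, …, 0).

Converting to the ω-basis (c_i = row i of M dotted with v = (-1440, 2796, -284)):
  c_1 = 179*-1440 + 73*2796 + -189*-284 = 24
  c_2 = 22*-1440 + 9*2796 + -23*-284 = 16
  c_3 = -150*-1440 + -61*2796 + 160*-284 = 4
Expand coordinatewise in base 5:
  c_1 = 24 = 4·5^0 + 4·5^1
  c_2 = 16 = 1·5^0 + 3·5^1
  c_3 = 4 = 4·5^0
Factor λ_0 = (4, 1, 4)
Factor λ_1 = (4, 3, 0)

((4, 1, 4), (4, 3, 0))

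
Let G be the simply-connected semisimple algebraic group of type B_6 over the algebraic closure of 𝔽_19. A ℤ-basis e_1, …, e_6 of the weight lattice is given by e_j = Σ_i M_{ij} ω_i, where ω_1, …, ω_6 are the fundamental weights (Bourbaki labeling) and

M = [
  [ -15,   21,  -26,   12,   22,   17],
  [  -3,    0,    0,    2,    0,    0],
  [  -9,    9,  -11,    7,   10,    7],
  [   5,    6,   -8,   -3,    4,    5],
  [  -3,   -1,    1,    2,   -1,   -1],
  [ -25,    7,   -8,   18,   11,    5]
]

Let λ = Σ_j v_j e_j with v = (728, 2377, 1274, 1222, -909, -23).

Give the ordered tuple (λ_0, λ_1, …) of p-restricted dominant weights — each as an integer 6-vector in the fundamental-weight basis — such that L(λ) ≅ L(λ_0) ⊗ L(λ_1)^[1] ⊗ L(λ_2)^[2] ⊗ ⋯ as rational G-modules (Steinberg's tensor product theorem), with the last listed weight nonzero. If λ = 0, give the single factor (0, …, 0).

In the fundamental-weight basis, λ has coordinates c = M·v (v = (728, 2377, 1274, 1222, -909, -23)):
  c_1 = (-15)·(728) + 21·2377 + (-26)·(1274) + 12·1222 + (22)·(-909) + (17)·(-23) = 148
  c_2 = (-3)·(728) + 0·2377 + 0·1274 + 2·1222 + (0)·(-909) + (0)·(-23) = 260
  c_3 = (-9)·(728) + 9·2377 + (-11)·(1274) + 7·1222 + (10)·(-909) + (7)·(-23) = 130
  c_4 = 5·728 + 6·2377 + (-8)·(1274) + (-3)·(1222) + (4)·(-909) + (5)·(-23) = 293
  c_5 = (-3)·(728) + (-1)·(2377) + 1·1274 + 2·1222 + (-1)·(-909) + (-1)·(-23) = 89
  c_6 = (-25)·(728) + 7·2377 + (-8)·(1274) + 18·1222 + (11)·(-909) + (5)·(-23) = 129
Base-19 expansion of each c_i:
  c_1 = 148 = 15·19^0 + 7·19^1
  c_2 = 260 = 13·19^0 + 13·19^1
  c_3 = 130 = 16·19^0 + 6·19^1
  c_4 = 293 = 8·19^0 + 15·19^1
  c_5 = 89 = 13·19^0 + 4·19^1
  c_6 = 129 = 15·19^0 + 6·19^1
Factor λ_0 = (15, 13, 16, 8, 13, 15)
Factor λ_1 = (7, 13, 6, 15, 4, 6)

((15, 13, 16, 8, 13, 15), (7, 13, 6, 15, 4, 6))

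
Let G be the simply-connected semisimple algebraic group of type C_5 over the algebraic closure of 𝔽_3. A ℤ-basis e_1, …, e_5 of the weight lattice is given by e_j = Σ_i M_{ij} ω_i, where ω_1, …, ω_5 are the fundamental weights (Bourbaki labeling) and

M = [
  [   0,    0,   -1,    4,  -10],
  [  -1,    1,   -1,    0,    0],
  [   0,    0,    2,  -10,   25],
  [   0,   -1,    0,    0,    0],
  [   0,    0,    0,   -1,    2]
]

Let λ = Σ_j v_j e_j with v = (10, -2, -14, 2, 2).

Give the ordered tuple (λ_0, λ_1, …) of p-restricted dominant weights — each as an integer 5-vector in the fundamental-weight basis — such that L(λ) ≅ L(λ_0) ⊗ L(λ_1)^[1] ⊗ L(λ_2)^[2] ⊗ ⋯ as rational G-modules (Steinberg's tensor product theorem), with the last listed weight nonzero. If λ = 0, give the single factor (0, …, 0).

((2, 2, 2, 2, 2),)

In the fundamental-weight basis, λ has coordinates c = M·v (v = (10, -2, -14, 2, 2)):
  c_1 = 0*10 + 0*-2 + -1*-14 + 4*2 + -10*2 = 2
  c_2 = -1*10 + 1*-2 + -1*-14 + 0*2 + 0*2 = 2
  c_3 = 0*10 + 0*-2 + 2*-14 + -10*2 + 25*2 = 2
  c_4 = 0*10 + -1*-2 + 0*-14 + 0*2 + 0*2 = 2
  c_5 = 0*10 + 0*-2 + 0*-14 + -1*2 + 2*2 = 2
Expand coordinatewise in base 3:
  c_1 = 2 = 2·3^0
  c_2 = 2 = 2·3^0
  c_3 = 2 = 2·3^0
  c_4 = 2 = 2·3^0
  c_5 = 2 = 2·3^0
Factor λ_0 = (2, 2, 2, 2, 2)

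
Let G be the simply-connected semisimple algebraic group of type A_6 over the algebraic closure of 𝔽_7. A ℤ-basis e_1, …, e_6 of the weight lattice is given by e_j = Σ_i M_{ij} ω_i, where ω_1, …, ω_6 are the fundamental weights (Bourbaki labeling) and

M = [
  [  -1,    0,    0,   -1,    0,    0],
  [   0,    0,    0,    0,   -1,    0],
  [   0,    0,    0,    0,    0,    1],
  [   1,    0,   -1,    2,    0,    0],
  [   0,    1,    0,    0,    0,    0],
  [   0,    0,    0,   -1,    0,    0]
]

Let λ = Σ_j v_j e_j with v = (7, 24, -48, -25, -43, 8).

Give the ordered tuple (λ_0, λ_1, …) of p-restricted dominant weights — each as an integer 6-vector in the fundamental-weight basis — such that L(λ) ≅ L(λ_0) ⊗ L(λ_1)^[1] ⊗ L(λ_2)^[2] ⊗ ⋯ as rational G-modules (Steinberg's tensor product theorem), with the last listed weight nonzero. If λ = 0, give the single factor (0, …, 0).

((4, 1, 1, 5, 3, 4), (2, 6, 1, 0, 3, 3))

ω-coordinates c = M·v, v = (7, 24, -48, -25, -43, 8):
  c_1 = -1*7 + 0*24 + 0*-48 + -1*-25 + 0*-43 + 0*8 = 18
  c_2 = 0*7 + 0*24 + 0*-48 + 0*-25 + -1*-43 + 0*8 = 43
  c_3 = 0*7 + 0*24 + 0*-48 + 0*-25 + 0*-43 + 1*8 = 8
  c_4 = 1*7 + 0*24 + -1*-48 + 2*-25 + 0*-43 + 0*8 = 5
  c_5 = 0*7 + 1*24 + 0*-48 + 0*-25 + 0*-43 + 0*8 = 24
  c_6 = 0*7 + 0*24 + 0*-48 + -1*-25 + 0*-43 + 0*8 = 25
Writing each c_i in base p = 7:
  c_1 = 18 = 4·7^0 + 2·7^1
  c_2 = 43 = 1·7^0 + 6·7^1
  c_3 = 8 = 1·7^0 + 1·7^1
  c_4 = 5 = 5·7^0
  c_5 = 24 = 3·7^0 + 3·7^1
  c_6 = 25 = 4·7^0 + 3·7^1
λ_0 = (4, 1, 1, 5, 3, 4)
λ_1 = (2, 6, 1, 0, 3, 3)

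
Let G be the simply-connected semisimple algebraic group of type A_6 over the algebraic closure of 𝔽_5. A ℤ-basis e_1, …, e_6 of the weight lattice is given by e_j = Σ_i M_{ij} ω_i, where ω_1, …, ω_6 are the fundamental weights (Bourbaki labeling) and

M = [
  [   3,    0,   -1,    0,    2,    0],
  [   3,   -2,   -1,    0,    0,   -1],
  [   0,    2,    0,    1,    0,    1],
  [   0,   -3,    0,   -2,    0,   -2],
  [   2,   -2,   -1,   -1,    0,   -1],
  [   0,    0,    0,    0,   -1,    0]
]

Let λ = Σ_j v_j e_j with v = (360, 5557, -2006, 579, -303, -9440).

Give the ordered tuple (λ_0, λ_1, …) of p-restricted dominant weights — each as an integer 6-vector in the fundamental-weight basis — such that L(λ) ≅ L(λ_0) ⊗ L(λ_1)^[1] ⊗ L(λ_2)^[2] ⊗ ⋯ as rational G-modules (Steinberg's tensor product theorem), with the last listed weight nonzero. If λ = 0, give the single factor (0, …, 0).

ω-coordinates c = M·v, v = (360, 5557, -2006, 579, -303, -9440):
  c_1 = 3*360 + 0*5557 + -1*-2006 + 0*579 + 2*-303 + 0*-9440 = 2480
  c_2 = 3*360 + -2*5557 + -1*-2006 + 0*579 + 0*-303 + -1*-9440 = 1412
  c_3 = 0*360 + 2*5557 + 0*-2006 + 1*579 + 0*-303 + 1*-9440 = 2253
  c_4 = 0*360 + -3*5557 + 0*-2006 + -2*579 + 0*-303 + -2*-9440 = 1051
  c_5 = 2*360 + -2*5557 + -1*-2006 + -1*579 + 0*-303 + -1*-9440 = 473
  c_6 = 0*360 + 0*5557 + 0*-2006 + 0*579 + -1*-303 + 0*-9440 = 303
p = 5; digits c_i = Σ_j d_{ij}·5^j, 0 ≤ d_{ij} < 5:
  c_1 = 2480 = 0·5^0 + 1·5^1 + 4·5^2 + 4·5^3 + 3·5^4
  c_2 = 1412 = 2·5^0 + 2·5^1 + 1·5^2 + 1·5^3 + 2·5^4
  c_3 = 2253 = 3·5^0 + 0·5^1 + 0·5^2 + 3·5^3 + 3·5^4
  c_4 = 1051 = 1·5^0 + 0·5^1 + 2·5^2 + 3·5^3 + 1·5^4
  c_5 = 473 = 3·5^0 + 4·5^1 + 3·5^2 + 3·5^3
  c_6 = 303 = 3·5^0 + 0·5^1 + 2·5^2 + 2·5^3
p-restricted factor λ_0 = (0, 2, 3, 1, 3, 3)
p-restricted factor λ_1 = (1, 2, 0, 0, 4, 0)
p-restricted factor λ_2 = (4, 1, 0, 2, 3, 2)
p-restricted factor λ_3 = (4, 1, 3, 3, 3, 2)
p-restricted factor λ_4 = (3, 2, 3, 1, 0, 0)

((0, 2, 3, 1, 3, 3), (1, 2, 0, 0, 4, 0), (4, 1, 0, 2, 3, 2), (4, 1, 3, 3, 3, 2), (3, 2, 3, 1, 0, 0))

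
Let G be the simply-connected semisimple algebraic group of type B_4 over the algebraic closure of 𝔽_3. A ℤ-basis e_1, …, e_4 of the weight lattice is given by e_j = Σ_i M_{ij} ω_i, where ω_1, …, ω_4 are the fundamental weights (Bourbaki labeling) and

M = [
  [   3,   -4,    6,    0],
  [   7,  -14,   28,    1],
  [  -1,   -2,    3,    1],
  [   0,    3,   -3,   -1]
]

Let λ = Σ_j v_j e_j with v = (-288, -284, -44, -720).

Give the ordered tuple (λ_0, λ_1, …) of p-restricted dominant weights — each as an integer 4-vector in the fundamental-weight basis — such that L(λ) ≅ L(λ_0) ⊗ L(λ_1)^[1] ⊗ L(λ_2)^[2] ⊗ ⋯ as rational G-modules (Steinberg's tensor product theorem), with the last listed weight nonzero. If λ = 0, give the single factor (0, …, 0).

ω-coordinates c = M·v, v = (-288, -284, -44, -720):
  c_1 = (3)·(-288) + (-4)·(-284) + (6)·(-44) + (0)·(-720) = 8
  c_2 = (7)·(-288) + (-14)·(-284) + (28)·(-44) + (1)·(-720) = 8
  c_3 = (-1)·(-288) + (-2)·(-284) + (3)·(-44) + (1)·(-720) = 4
  c_4 = (0)·(-288) + (3)·(-284) + (-3)·(-44) + (-1)·(-720) = 0
Writing each c_i in base p = 3:
  c_1 = 8 = 2·3^0 + 2·3^1
  c_2 = 8 = 2·3^0 + 2·3^1
  c_3 = 4 = 1·3^0 + 1·3^1
  c_4 = 0
Factor λ_0 = (2, 2, 1, 0)
Factor λ_1 = (2, 2, 1, 0)

((2, 2, 1, 0), (2, 2, 1, 0))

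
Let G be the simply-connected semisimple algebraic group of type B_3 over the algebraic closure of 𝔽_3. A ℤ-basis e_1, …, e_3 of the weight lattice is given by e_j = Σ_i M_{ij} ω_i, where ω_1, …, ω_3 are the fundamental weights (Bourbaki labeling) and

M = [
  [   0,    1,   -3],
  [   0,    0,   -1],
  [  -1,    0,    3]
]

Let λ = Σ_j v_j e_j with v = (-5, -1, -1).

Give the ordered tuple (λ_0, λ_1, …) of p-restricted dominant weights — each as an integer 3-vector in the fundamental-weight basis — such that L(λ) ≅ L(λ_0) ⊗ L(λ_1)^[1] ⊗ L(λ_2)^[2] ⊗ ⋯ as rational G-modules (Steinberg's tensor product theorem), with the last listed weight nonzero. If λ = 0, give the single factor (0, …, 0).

Compute c_i = Σ_j M_{ij} v_j with v = (-5, -1, -1):
  c_1 = (0)·(-5) + (1)·(-1) + (-3)·(-1) = 2
  c_2 = (0)·(-5) + (0)·(-1) + (-1)·(-1) = 1
  c_3 = (-1)·(-5) + (0)·(-1) + (3)·(-1) = 2
Expand coordinatewise in base 3:
  c_1 = 2 = 2·3^0
  c_2 = 1 = 1·3^0
  c_3 = 2 = 2·3^0
p-restricted factor λ_0 = (2, 1, 2)

((2, 1, 2),)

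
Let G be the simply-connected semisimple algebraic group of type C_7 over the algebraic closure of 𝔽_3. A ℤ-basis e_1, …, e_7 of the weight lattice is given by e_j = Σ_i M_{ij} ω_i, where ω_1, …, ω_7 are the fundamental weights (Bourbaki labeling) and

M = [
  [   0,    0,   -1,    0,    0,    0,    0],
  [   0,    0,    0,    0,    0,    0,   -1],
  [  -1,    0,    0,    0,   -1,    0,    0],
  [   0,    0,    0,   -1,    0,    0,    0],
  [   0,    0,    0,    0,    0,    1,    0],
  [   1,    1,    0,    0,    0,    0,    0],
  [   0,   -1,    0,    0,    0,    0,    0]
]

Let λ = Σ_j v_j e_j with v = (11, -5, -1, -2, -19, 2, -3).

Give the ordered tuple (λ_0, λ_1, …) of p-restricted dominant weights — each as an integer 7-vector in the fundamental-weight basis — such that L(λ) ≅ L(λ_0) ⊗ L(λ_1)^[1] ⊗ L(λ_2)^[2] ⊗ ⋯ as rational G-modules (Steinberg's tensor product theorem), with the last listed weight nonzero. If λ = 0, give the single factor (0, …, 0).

((1, 0, 2, 2, 2, 0, 2), (0, 1, 2, 0, 0, 2, 1))

ω-coordinates c = M·v, v = (11, -5, -1, -2, -19, 2, -3):
  c_1 = 0*11 + 0*-5 + -1*-1 + 0*-2 + 0*-19 + 0*2 + 0*-3 = 1
  c_2 = 0*11 + 0*-5 + 0*-1 + 0*-2 + 0*-19 + 0*2 + -1*-3 = 3
  c_3 = -1*11 + 0*-5 + 0*-1 + 0*-2 + -1*-19 + 0*2 + 0*-3 = 8
  c_4 = 0*11 + 0*-5 + 0*-1 + -1*-2 + 0*-19 + 0*2 + 0*-3 = 2
  c_5 = 0*11 + 0*-5 + 0*-1 + 0*-2 + 0*-19 + 1*2 + 0*-3 = 2
  c_6 = 1*11 + 1*-5 + 0*-1 + 0*-2 + 0*-19 + 0*2 + 0*-3 = 6
  c_7 = 0*11 + -1*-5 + 0*-1 + 0*-2 + 0*-19 + 0*2 + 0*-3 = 5
Writing each c_i in base p = 3:
  c_1 = 1 = 1·3^0
  c_2 = 3 = 0·3^0 + 1·3^1
  c_3 = 8 = 2·3^0 + 2·3^1
  c_4 = 2 = 2·3^0
  c_5 = 2 = 2·3^0
  c_6 = 6 = 0·3^0 + 2·3^1
  c_7 = 5 = 2·3^0 + 1·3^1
Factor λ_0 = (1, 0, 2, 2, 2, 0, 2)
Factor λ_1 = (0, 1, 2, 0, 0, 2, 1)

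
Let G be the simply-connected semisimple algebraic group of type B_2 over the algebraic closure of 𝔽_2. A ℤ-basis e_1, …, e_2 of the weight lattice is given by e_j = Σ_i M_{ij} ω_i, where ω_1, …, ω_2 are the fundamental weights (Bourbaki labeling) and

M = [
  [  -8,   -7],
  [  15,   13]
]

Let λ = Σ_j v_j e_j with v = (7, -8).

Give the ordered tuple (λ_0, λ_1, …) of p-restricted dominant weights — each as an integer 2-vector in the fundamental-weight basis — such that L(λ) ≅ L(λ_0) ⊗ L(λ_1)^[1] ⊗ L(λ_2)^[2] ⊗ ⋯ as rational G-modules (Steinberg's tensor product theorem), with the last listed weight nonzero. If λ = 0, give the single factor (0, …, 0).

((0, 1),)

ω-coordinates c = M·v, v = (7, -8):
  c_1 = (-8)·(7) + (-7)·(-8) = 0
  c_2 = (15)·(7) + (13)·(-8) = 1
p = 2; digits c_i = Σ_j d_{ij}·2^j, 0 ≤ d_{ij} < 2:
  c_1 = 0
  c_2 = 1 = 1·2^0
Factor λ_0 = (0, 1)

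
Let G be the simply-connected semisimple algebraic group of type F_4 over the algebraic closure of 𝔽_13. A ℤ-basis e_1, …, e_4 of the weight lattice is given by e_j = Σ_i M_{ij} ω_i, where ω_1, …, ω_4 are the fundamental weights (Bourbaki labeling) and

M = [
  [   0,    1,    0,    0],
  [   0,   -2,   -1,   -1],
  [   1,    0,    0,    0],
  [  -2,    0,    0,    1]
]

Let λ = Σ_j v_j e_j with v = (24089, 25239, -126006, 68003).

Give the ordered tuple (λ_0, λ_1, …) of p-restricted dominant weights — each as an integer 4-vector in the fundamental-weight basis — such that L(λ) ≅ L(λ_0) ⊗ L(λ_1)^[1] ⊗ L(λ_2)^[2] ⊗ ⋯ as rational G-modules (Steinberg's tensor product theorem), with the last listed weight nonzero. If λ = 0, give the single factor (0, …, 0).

In the fundamental-weight basis, λ has coordinates c = M·v (v = (24089, 25239, -126006, 68003)):
  c_1 = 0*24089 + 1*25239 + 0*-126006 + 0*68003 = 25239
  c_2 = 0*24089 + -2*25239 + -1*-126006 + -1*68003 = 7525
  c_3 = 1*24089 + 0*25239 + 0*-126006 + 0*68003 = 24089
  c_4 = -2*24089 + 0*25239 + 0*-126006 + 1*68003 = 19825
Writing each c_i in base p = 13:
  c_1 = 25239 = 6·13^0 + 4·13^1 + 6·13^2 + 11·13^3
  c_2 = 7525 = 11·13^0 + 6·13^1 + 5·13^2 + 3·13^3
  c_3 = 24089 = 0·13^0 + 7·13^1 + 12·13^2 + 10·13^3
  c_4 = 19825 = 0·13^0 + 4·13^1 + 0·13^2 + 9·13^3
λ_0 = (6, 11, 0, 0)
λ_1 = (4, 6, 7, 4)
λ_2 = (6, 5, 12, 0)
λ_3 = (11, 3, 10, 9)

((6, 11, 0, 0), (4, 6, 7, 4), (6, 5, 12, 0), (11, 3, 10, 9))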